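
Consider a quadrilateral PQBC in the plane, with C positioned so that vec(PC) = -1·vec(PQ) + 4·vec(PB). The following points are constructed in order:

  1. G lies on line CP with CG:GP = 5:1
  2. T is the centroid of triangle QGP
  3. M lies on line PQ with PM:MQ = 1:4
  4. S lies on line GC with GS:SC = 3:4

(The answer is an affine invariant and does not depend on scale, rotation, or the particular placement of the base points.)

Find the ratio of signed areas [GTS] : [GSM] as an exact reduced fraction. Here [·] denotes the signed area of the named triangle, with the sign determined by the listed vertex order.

Work in coordinates with P = (0, 0), Q = (1, 0), B = (0, 1), C = (-1, 4).
1. G lies on line CP with CG:GP = 5:1 ⇒ G = (-1/6, 2/3)
2. T is the centroid of triangle QGP ⇒ T = (5/18, 2/9)
3. M lies on line PQ with PM:MQ = 1:4 ⇒ M = (1/5, 0)
4. S lies on line GC with GS:SC = 3:4 ⇒ S = (-11/21, 44/21)
2·[GTS] = 10/21, 2·[GSM] = -2/7
[GTS]:[GSM] = 10/21:-2/7 = -5/3

[GTS]:[GSM] = -5/3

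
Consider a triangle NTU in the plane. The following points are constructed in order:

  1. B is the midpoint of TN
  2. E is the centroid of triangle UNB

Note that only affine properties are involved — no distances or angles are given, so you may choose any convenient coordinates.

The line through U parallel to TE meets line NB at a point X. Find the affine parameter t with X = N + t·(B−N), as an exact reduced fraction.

Choose coordinates N = (0, 0), T = (1, 0), U = (0, 1).
1. B is the midpoint of TN ⇒ B = (1/2, 0)
2. E is the centroid of triangle UNB ⇒ E = (1/6, 1/3)
through U parallel to TE: direction (-5/6, 1/3); meets NB at X = (5/2, 0)
X = N + t·(B−N) with t = 5

t = 5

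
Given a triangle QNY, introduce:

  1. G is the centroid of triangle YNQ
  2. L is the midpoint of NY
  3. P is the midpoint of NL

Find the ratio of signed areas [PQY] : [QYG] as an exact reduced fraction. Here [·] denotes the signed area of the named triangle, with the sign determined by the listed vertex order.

[PQY]:[QYG] = 9/4

Choose coordinates Q = (0, 0), N = (1, 0), Y = (0, 1).
1. G is the centroid of triangle YNQ ⇒ G = (1/3, 1/3)
2. L is the midpoint of NY ⇒ L = (1/2, 1/2)
3. P is the midpoint of NL ⇒ P = (3/4, 1/4)
2·[PQY] = -3/4, 2·[QYG] = -1/3
[PQY]:[QYG] = -3/4:-1/3 = 9/4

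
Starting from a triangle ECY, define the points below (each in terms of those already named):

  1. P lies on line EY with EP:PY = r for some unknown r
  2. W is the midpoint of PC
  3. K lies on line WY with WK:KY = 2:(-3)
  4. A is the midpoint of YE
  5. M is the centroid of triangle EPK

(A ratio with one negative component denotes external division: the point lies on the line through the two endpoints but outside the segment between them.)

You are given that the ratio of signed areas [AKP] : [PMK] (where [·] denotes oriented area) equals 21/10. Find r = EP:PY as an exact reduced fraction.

r = -5/2

Set E = (0, 0), C = (1, 0), Y = (0, 1); any affine frame gives the same invariant.
1. With EP:PY = r, write λ = r/(r+1) so P = E + λ·(Y−E); P is affine-linear in λ
2. W is the midpoint of PC ⇒ W is an affine combination of earlier points and hence also affine-linear in λ
3. K lies on line WY with WK:KY = 2:(-3) ⇒ K is an affine combination of earlier points and hence also affine-linear in λ
4. A is the midpoint of YE ⇒ A = (0, 1/2)
5. M is the centroid of triangle EPK ⇒ M is an affine combination of earlier points and hence also affine-linear in λ
Every point depending on P is an affine combination of P and λ-independent points, so each such coordinate is linear in λ; the λ² term in each signed area is a multiple of (Y−E)×(Y−E) = 0, so 2·[AKP] and 2·[PMK] are each linear in λ. Evaluating at λ=0 and λ=1:
  2·[AKP] = 3/2·λ − 3/4,   2·[PMK] = 1/2·λ
So [AKP]:[PMK] = (3/2·λ − 3/4) / (1/2·λ). Setting this equal to 21/10:
  3/2·λ − 3/4 = 21/10·(1/2·λ)  ⇒  λ = 5/3
Then r = λ/(1−λ) = (5/3)/(-2/3) = -5/2. Check: with r = -5/2, P = (0, 5/3) and [AKP]:[PMK] = 21/10 as required.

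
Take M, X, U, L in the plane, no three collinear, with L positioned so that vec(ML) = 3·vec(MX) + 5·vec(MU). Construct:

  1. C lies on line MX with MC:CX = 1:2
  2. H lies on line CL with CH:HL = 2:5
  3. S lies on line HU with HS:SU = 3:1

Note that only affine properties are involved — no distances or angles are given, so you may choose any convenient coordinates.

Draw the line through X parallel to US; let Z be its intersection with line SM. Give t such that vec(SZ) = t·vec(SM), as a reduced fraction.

t = 32/23

Set M = (0, 0), X = (1, 0), U = (0, 1), L = (3, 5); any affine frame gives the same invariant.
1. C lies on line MX with MC:CX = 1:2 ⇒ C = (1/3, 0)
2. H lies on line CL with CH:HL = 2:5 ⇒ H = (23/21, 10/7)
3. S lies on line HU with HS:SU = 3:1 ⇒ S = (23/84, 31/28)
through X parallel to US: direction (23/84, 3/28); meets SM at Z = (-3/28, -279/644)
Z = S + t·(M−S) with t = 32/23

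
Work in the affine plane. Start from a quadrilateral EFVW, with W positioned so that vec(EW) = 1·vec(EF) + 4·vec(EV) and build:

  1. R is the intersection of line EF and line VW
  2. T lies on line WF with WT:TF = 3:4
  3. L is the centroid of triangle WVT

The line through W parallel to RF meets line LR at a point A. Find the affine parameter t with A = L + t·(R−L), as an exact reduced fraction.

Work in coordinates with E = (0, 0), F = (1, 0), V = (0, 1), W = (1, 4).
1. R is the intersection of line EF and line VW ⇒ R = (-1/3, 0)
2. T lies on line WF with WT:TF = 3:4 ⇒ T = (1, 16/7)
3. L is the centroid of triangle WVT ⇒ L = (2/3, 17/7)
through W parallel to RF: direction (4/3, 0); meets LR at A = (67/51, 4)
A = L + t·(R−L) with t = -11/17

t = -11/17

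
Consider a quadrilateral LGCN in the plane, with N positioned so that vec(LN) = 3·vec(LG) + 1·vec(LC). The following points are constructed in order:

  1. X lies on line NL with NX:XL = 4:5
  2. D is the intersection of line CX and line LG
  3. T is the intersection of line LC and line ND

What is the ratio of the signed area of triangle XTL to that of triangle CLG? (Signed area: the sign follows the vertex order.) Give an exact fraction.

[XTL]:[CLG] = 25/3

Assign L = (0, 0), G = (1, 0), C = (0, 1), N = (3, 1) — the answer is frame-independent, so this choice is without loss of generality.
1. X lies on line NL with NX:XL = 4:5 ⇒ X = (5/3, 5/9)
2. D is the intersection of line CX and line LG ⇒ D = (15/4, 0)
3. T is the intersection of line LC and line ND ⇒ T = (0, 5)
2·[XTL] = 25/3, 2·[CLG] = 1
[XTL]:[CLG] = 25/3:1 = 25/3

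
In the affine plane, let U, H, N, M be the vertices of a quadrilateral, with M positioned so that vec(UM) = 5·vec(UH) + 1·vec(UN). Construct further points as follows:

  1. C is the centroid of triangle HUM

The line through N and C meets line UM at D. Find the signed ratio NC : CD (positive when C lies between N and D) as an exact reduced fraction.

Set U = (0, 0), H = (1, 0), N = (0, 1), M = (5, 1); any affine frame gives the same invariant.
1. C is the centroid of triangle HUM ⇒ C = (2, 1/3)
line NC meets UM at D = (15/8, 3/8)
C = N + t·(D−N) with t = 16/15, so NC:CD = 16/15:-1/15

NC:CD = -16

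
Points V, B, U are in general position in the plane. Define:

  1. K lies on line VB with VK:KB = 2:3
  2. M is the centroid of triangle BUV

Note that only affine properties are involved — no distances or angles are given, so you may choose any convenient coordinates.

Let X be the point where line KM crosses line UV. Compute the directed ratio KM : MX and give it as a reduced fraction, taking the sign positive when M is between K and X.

Set V = (0, 0), B = (1, 0), U = (0, 1); any affine frame gives the same invariant.
1. K lies on line VB with VK:KB = 2:3 ⇒ K = (2/5, 0)
2. M is the centroid of triangle BUV ⇒ M = (1/3, 1/3)
line KM meets UV at X = (0, 2)
M = K + t·(X−K) with t = 1/6, so KM:MX = 1/6:5/6

KM:MX = 1/5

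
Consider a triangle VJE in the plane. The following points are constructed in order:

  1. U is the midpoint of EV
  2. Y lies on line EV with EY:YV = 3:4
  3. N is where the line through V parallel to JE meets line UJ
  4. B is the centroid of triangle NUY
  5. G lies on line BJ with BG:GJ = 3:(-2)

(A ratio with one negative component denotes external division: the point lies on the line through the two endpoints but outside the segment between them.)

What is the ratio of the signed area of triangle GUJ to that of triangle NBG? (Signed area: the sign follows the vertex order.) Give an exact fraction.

[GUJ]:[NBG] = 1/3

Work in coordinates with V = (0, 0), J = (1, 0), E = (0, 1).
1. U is the midpoint of EV ⇒ U = (0, 1/2)
2. Y lies on line EV with EY:YV = 3:4 ⇒ Y = (0, 4/7)
3. N is where the line through V parallel to JE meets line UJ ⇒ N = (-1, 1)
4. B is the centroid of triangle NUY ⇒ B = (-1/3, 29/42)
5. G lies on line BJ with BG:GJ = 3:(-2) ⇒ G = (11/3, -29/21)
2·[GUJ] = -1/21, 2·[NBG] = -1/7
[GUJ]:[NBG] = -1/21:-1/7 = 1/3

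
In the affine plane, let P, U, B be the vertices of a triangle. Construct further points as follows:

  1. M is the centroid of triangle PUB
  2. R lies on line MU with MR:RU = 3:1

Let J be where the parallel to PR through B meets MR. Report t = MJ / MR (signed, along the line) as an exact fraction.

t = -7/3

Work in coordinates with P = (0, 0), U = (1, 0), B = (0, 1).
1. M is the centroid of triangle PUB ⇒ M = (1/3, 1/3)
2. R lies on line MU with MR:RU = 3:1 ⇒ R = (5/6, 1/12)
through B parallel to PR: direction (5/6, 1/12); meets MR at J = (-5/6, 11/12)
J = M + t·(R−M) with t = -7/3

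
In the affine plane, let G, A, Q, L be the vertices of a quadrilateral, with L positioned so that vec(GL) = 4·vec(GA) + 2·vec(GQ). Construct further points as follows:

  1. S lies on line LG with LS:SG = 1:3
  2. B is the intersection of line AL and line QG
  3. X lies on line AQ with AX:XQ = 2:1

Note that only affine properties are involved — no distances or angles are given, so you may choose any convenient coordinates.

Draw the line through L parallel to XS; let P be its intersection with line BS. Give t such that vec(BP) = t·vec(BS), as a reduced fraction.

Set G = (0, 0), A = (1, 0), Q = (0, 1), L = (4, 2); any affine frame gives the same invariant.
1. S lies on line LG with LS:SG = 1:3 ⇒ S = (3, 3/2)
2. B is the intersection of line AL and line QG ⇒ B = (0, -2/3)
3. X lies on line AQ with AX:XQ = 2:1 ⇒ X = (1/3, 2/3)
through L parallel to XS: direction (8/3, 5/6); meets BS at P = (204/59, 108/59)
P = B + t·(S−B) with t = 68/59

t = 68/59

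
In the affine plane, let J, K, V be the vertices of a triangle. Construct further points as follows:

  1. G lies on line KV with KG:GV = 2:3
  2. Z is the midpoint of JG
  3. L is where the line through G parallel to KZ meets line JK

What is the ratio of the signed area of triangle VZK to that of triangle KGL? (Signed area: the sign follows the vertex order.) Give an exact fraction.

[VZK]:[KGL] = -5/4

Assign J = (0, 0), K = (1, 0), V = (0, 1) — the answer is frame-independent, so this choice is without loss of generality.
1. G lies on line KV with KG:GV = 2:3 ⇒ G = (3/5, 2/5)
2. Z is the midpoint of JG ⇒ Z = (3/10, 1/5)
3. L is where the line through G parallel to KZ meets line JK ⇒ L = (2, 0)
2·[VZK] = 1/2, 2·[KGL] = -2/5
[VZK]:[KGL] = 1/2:-2/5 = -5/4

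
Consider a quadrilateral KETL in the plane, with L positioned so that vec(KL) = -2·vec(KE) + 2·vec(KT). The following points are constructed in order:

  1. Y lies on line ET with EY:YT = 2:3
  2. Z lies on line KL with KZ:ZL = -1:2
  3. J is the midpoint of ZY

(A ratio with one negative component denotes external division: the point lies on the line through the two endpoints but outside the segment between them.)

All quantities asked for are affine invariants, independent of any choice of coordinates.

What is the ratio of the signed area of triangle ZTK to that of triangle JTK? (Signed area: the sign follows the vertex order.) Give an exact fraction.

[ZTK]:[JTK] = 20/13

Set K = (0, 0), E = (1, 0), T = (0, 1), L = (-2, 2); any affine frame gives the same invariant.
1. Y lies on line ET with EY:YT = 2:3 ⇒ Y = (3/5, 2/5)
2. Z lies on line KL with KZ:ZL = -1:2 ⇒ Z = (2, -2)
3. J is the midpoint of ZY ⇒ J = (13/10, -4/5)
2·[ZTK] = 2, 2·[JTK] = 13/10
[ZTK]:[JTK] = 2:13/10 = 20/13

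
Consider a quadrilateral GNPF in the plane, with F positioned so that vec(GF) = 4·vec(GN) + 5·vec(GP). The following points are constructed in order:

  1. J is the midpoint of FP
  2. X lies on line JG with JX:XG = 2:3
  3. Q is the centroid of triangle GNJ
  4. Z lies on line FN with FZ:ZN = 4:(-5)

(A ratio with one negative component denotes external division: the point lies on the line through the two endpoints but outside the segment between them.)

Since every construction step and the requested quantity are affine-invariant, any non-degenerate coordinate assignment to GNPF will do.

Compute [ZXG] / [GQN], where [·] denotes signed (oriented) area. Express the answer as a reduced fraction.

[ZXG]:[GQN] = 6/5

Assign G = (0, 0), N = (1, 0), P = (0, 1), F = (4, 5) — the answer is frame-independent, so this choice is without loss of generality.
1. J is the midpoint of FP ⇒ J = (2, 3)
2. X lies on line JG with JX:XG = 2:3 ⇒ X = (6/5, 9/5)
3. Q is the centroid of triangle GNJ ⇒ Q = (1, 1)
4. Z lies on line FN with FZ:ZN = 4:(-5) ⇒ Z = (16, 25)
2·[ZXG] = -6/5, 2·[GQN] = -1
[ZXG]:[GQN] = -6/5:-1 = 6/5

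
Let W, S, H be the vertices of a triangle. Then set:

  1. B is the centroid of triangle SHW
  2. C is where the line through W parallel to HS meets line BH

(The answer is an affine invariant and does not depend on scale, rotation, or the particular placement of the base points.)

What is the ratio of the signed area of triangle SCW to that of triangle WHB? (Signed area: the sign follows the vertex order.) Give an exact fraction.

[SCW]:[WHB] = 3

Choose coordinates W = (0, 0), S = (1, 0), H = (0, 1).
1. B is the centroid of triangle SHW ⇒ B = (1/3, 1/3)
2. C is where the line through W parallel to HS meets line BH ⇒ C = (1, -1)
2·[SCW] = -1, 2·[WHB] = -1/3
[SCW]:[WHB] = -1:-1/3 = 3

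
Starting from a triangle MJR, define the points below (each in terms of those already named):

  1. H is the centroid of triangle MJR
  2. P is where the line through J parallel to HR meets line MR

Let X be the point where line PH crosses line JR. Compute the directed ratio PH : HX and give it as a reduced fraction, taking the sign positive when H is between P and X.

Choose coordinates M = (0, 0), J = (1, 0), R = (0, 1).
1. H is the centroid of triangle MJR ⇒ H = (1/3, 1/3)
2. P is where the line through J parallel to HR meets line MR ⇒ P = (0, 2)
line PH meets JR at X = (1/4, 3/4)
H = P + t·(X−P) with t = 4/3, so PH:HX = 4/3:-1/3

PH:HX = -4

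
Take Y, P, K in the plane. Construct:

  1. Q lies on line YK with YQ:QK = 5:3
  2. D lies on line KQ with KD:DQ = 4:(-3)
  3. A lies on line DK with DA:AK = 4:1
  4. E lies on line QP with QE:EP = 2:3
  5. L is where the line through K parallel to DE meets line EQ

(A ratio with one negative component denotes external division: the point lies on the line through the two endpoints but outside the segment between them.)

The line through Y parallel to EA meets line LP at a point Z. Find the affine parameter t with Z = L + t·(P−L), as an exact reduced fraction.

t = -48/17

Work in coordinates with Y = (0, 0), P = (1, 0), K = (0, 1).
1. Q lies on line YK with YQ:QK = 5:3 ⇒ Q = (0, 5/8)
2. D lies on line KQ with KD:DQ = 4:(-3) ⇒ D = (0, -1/2)
3. A lies on line DK with DA:AK = 4:1 ⇒ A = (0, 7/10)
4. E lies on line QP with QE:EP = 2:3 ⇒ E = (2/5, 3/8)
5. L is where the line through K parallel to DE meets line EQ ⇒ L = (-2/15, 17/24)
through Y parallel to EA: direction (-2/5, 13/40); meets LP at Z = (-10/3, 65/24)
Z = L + t·(P−L) with t = -48/17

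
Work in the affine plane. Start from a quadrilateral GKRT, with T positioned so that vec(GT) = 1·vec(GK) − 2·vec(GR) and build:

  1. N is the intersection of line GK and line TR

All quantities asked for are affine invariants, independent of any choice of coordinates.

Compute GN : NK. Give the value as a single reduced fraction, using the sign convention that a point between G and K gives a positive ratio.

Set G = (0, 0), K = (1, 0), R = (0, 1), T = (1, -2); any affine frame gives the same invariant.
1. N is the intersection of line GK and line TR ⇒ N = (1/3, 0)
N = G + t·(K−G) with t = 1/3, so GN:NK = t:(1−t) = 1/3:2/3

GN:NK = 1/2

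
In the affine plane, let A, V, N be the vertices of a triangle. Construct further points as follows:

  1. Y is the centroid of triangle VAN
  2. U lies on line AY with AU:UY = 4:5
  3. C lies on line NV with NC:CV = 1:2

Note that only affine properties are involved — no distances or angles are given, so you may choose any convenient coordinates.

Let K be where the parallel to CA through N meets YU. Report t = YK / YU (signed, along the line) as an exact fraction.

Set A = (0, 0), V = (1, 0), N = (0, 1); any affine frame gives the same invariant.
1. Y is the centroid of triangle VAN ⇒ Y = (1/3, 1/3)
2. U lies on line AY with AU:UY = 4:5 ⇒ U = (4/27, 4/27)
3. C lies on line NV with NC:CV = 1:2 ⇒ C = (1/3, 2/3)
through N parallel to CA: direction (-1/3, -2/3); meets YU at K = (-1, -1)
K = Y + t·(U−Y) with t = 36/5

t = 36/5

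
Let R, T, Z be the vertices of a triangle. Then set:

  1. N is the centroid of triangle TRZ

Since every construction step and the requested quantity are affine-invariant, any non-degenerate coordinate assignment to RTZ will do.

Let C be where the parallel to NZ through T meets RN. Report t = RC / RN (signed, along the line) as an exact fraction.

Work in coordinates with R = (0, 0), T = (1, 0), Z = (0, 1).
1. N is the centroid of triangle TRZ ⇒ N = (1/3, 1/3)
through T parallel to NZ: direction (-1/3, 2/3); meets RN at C = (2/3, 2/3)
C = R + t·(N−R) with t = 2

t = 2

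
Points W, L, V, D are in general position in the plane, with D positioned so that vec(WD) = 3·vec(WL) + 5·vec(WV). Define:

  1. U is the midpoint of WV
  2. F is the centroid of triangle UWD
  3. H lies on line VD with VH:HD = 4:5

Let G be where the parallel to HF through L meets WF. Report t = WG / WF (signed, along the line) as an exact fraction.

t = 17/6

Assign W = (0, 0), L = (1, 0), V = (0, 1), D = (3, 5) — the answer is frame-independent, so this choice is without loss of generality.
1. U is the midpoint of WV ⇒ U = (0, 1/2)
2. F is the centroid of triangle UWD ⇒ F = (1, 11/6)
3. H lies on line VD with VH:HD = 4:5 ⇒ H = (4/3, 25/9)
through L parallel to HF: direction (-1/3, -17/18); meets WF at G = (17/6, 187/36)
G = W + t·(F−W) with t = 17/6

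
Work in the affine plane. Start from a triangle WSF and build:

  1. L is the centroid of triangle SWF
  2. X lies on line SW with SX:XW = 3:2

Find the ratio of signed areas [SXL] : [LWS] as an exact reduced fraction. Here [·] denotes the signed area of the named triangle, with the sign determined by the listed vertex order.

Work in coordinates with W = (0, 0), S = (1, 0), F = (0, 1).
1. L is the centroid of triangle SWF ⇒ L = (1/3, 1/3)
2. X lies on line SW with SX:XW = 3:2 ⇒ X = (2/5, 0)
2·[SXL] = -1/5, 2·[LWS] = 1/3
[SXL]:[LWS] = -1/5:1/3 = -3/5

[SXL]:[LWS] = -3/5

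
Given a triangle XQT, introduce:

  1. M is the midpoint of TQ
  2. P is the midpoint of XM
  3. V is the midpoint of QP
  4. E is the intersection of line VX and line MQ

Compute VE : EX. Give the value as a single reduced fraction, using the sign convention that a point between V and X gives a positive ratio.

Set X = (0, 0), Q = (1, 0), T = (0, 1); any affine frame gives the same invariant.
1. M is the midpoint of TQ ⇒ M = (1/2, 1/2)
2. P is the midpoint of XM ⇒ P = (1/4, 1/4)
3. V is the midpoint of QP ⇒ V = (5/8, 1/8)
4. E is the intersection of line VX and line MQ ⇒ E = (5/6, 1/6)
E = V + t·(X−V) with t = -1/3, so VE:EX = t:(1−t) = -1/3:4/3

VE:EX = -1/4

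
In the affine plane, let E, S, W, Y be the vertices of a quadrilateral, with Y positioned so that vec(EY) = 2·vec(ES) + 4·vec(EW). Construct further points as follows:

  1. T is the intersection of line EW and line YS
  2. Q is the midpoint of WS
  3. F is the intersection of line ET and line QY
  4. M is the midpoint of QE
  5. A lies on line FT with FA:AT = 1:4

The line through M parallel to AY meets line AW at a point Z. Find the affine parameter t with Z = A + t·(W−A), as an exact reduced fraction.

Set E = (0, 0), S = (1, 0), W = (0, 1), Y = (2, 4); any affine frame gives the same invariant.
1. T is the intersection of line EW and line YS ⇒ T = (0, -4)
2. Q is the midpoint of WS ⇒ Q = (1/2, 1/2)
3. F is the intersection of line ET and line QY ⇒ F = (0, -2/3)
4. M is the midpoint of QE ⇒ M = (1/4, 1/4)
5. A lies on line FT with FA:AT = 1:4 ⇒ A = (0, -4/3)
through M parallel to AY: direction (2, 16/3); meets AW at Z = (0, -5/12)
Z = A + t·(W−A) with t = 11/28

t = 11/28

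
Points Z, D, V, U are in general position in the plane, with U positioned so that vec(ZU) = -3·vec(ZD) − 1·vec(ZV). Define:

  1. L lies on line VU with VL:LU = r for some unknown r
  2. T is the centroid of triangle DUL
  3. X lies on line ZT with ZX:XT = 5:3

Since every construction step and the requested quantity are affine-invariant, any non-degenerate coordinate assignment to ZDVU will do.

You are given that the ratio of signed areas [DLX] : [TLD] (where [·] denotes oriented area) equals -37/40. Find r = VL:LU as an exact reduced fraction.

r = -1/3

Work in coordinates with Z = (0, 0), D = (1, 0), V = (0, 1), U = (-3, -1).
1. With VL:LU = r, write λ = r/(r+1) so L = V + λ·(U−V); L is affine-linear in λ
2. T is the centroid of triangle DUL ⇒ T is an affine combination of earlier points and hence also affine-linear in λ
3. X lies on line ZT with ZX:XT = 5:3 ⇒ X is an affine combination of earlier points and hence also affine-linear in λ
Every point depending on L is an affine combination of L and λ-independent points, so each such coordinate is linear in λ; the λ² term in each signed area is a multiple of (U−V)×(U−V) = 0, so 2·[DLX] and 2·[TLD] are each linear in λ. Evaluating at λ=0 and λ=1:
  2·[DLX] = -43/24·λ + 17/12,   2·[TLD] = 5/3·λ − 5/3
So [DLX]:[TLD] = (-43/24·λ + 17/12) / (5/3·λ − 5/3). Setting this equal to -37/40:
  -43/24·λ + 17/12 = -37/40·(5/3·λ − 5/3)  ⇒  λ = -1/2
Then r = λ/(1−λ) = (-1/2)/(3/2) = -1/3. Check: with r = -1/3, L = (3/2, 2) and [DLX]:[TLD] = -37/40 as required.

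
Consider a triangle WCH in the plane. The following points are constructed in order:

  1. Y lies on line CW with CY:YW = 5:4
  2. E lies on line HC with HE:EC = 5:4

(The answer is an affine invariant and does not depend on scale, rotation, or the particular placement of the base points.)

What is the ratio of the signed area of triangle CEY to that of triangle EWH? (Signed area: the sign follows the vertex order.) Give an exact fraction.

Choose coordinates W = (0, 0), C = (1, 0), H = (0, 1).
1. Y lies on line CW with CY:YW = 5:4 ⇒ Y = (4/9, 0)
2. E lies on line HC with HE:EC = 5:4 ⇒ E = (5/9, 4/9)
2·[CEY] = 20/81, 2·[EWH] = -5/9
[CEY]:[EWH] = 20/81:-5/9 = -4/9

[CEY]:[EWH] = -4/9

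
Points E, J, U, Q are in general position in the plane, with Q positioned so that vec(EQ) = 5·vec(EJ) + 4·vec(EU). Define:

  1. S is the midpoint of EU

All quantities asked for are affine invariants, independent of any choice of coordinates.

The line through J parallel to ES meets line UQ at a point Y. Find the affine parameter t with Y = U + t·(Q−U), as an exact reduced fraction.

Choose coordinates E = (0, 0), J = (1, 0), U = (0, 1), Q = (5, 4).
1. S is the midpoint of EU ⇒ S = (0, 1/2)
through J parallel to ES: direction (0, 1/2); meets UQ at Y = (1, 8/5)
Y = U + t·(Q−U) with t = 1/5

t = 1/5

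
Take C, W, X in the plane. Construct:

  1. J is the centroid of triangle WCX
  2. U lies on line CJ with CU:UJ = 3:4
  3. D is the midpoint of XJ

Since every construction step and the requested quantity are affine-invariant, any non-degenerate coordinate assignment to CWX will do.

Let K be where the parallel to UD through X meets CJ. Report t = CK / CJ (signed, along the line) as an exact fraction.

Choose coordinates C = (0, 0), W = (1, 0), X = (0, 1).
1. J is the centroid of triangle WCX ⇒ J = (1/3, 1/3)
2. U lies on line CJ with CU:UJ = 3:4 ⇒ U = (1/7, 1/7)
3. D is the midpoint of XJ ⇒ D = (1/6, 2/3)
through X parallel to UD: direction (1/42, 11/21); meets CJ at K = (-1/21, -1/21)
K = C + t·(J−C) with t = -1/7

t = -1/7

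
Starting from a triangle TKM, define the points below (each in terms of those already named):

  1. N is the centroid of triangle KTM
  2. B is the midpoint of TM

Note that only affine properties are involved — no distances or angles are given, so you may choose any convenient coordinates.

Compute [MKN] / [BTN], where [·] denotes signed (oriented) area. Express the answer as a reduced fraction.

Assign T = (0, 0), K = (1, 0), M = (0, 1) — the answer is frame-independent, so this choice is without loss of generality.
1. N is the centroid of triangle KTM ⇒ N = (1/3, 1/3)
2. B is the midpoint of TM ⇒ B = (0, 1/2)
2·[MKN] = -1/3, 2·[BTN] = 1/6
[MKN]:[BTN] = -1/3:1/6 = -2

[MKN]:[BTN] = -2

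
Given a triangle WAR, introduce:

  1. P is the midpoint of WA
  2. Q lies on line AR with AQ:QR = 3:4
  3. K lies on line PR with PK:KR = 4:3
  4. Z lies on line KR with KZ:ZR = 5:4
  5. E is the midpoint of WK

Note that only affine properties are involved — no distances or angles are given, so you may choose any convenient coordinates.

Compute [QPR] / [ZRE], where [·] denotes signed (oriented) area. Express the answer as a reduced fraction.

Assign W = (0, 0), A = (1, 0), R = (0, 1) — the answer is frame-independent, so this choice is without loss of generality.
1. P is the midpoint of WA ⇒ P = (1/2, 0)
2. Q lies on line AR with AQ:QR = 3:4 ⇒ Q = (4/7, 3/7)
3. K lies on line PR with PK:KR = 4:3 ⇒ K = (3/14, 4/7)
4. Z lies on line KR with KZ:ZR = 5:4 ⇒ Z = (2/21, 17/21)
5. E is the midpoint of WK ⇒ E = (3/28, 2/7)
2·[QPR] = -2/7, 2·[ZRE] = 1/21
[QPR]:[ZRE] = -2/7:1/21 = -6

[QPR]:[ZRE] = -6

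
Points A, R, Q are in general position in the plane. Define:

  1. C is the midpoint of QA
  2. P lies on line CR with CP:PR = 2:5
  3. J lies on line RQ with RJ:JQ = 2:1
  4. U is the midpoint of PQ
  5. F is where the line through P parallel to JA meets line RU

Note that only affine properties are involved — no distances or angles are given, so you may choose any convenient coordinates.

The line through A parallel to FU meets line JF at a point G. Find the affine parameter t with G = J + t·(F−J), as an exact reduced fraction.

Choose coordinates A = (0, 0), R = (1, 0), Q = (0, 1).
1. C is the midpoint of QA ⇒ C = (0, 1/2)
2. P lies on line CR with CP:PR = 2:5 ⇒ P = (2/7, 5/14)
3. J lies on line RQ with RJ:JQ = 2:1 ⇒ J = (1/3, 2/3)
4. U is the midpoint of PQ ⇒ U = (1/7, 19/28)
5. F is where the line through P parallel to JA meets line RU ⇒ F = (169/469, 475/938)
through A parallel to FU: direction (-102/469, 323/1876); meets JF at G = (18/35, -57/140)
G = J + t·(F−J) with t = 67/10

t = 67/10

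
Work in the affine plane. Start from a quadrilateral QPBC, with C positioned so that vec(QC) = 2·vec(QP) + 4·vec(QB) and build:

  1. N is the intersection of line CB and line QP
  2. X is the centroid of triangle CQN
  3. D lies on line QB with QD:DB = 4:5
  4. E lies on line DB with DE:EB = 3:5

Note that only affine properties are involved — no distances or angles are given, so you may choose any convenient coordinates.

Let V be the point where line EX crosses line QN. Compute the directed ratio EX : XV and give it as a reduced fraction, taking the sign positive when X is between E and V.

Work in coordinates with Q = (0, 0), P = (1, 0), B = (0, 1), C = (2, 4).
1. N is the intersection of line CB and line QP ⇒ N = (-2/3, 0)
2. X is the centroid of triangle CQN ⇒ X = (4/9, 4/3)
3. D lies on line QB with QD:DB = 4:5 ⇒ D = (0, 4/9)
4. E lies on line DB with DE:EB = 3:5 ⇒ E = (0, 47/72)
line EX meets QN at V = (-188/441, 0)
X = E + t·(V−E) with t = -49/47, so EX:XV = -49/47:96/47

EX:XV = -49/96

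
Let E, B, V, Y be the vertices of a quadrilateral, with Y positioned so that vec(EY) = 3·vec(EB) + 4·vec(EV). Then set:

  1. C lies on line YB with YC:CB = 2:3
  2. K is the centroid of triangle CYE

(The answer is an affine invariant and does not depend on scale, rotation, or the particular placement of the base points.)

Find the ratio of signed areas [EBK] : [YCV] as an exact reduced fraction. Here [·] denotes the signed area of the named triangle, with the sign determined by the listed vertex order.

Set E = (0, 0), B = (1, 0), V = (0, 1), Y = (3, 4); any affine frame gives the same invariant.
1. C lies on line YB with YC:CB = 2:3 ⇒ C = (11/5, 12/5)
2. K is the centroid of triangle CYE ⇒ K = (26/15, 32/15)
2·[EBK] = 32/15, 2·[YCV] = -12/5
[EBK]:[YCV] = 32/15:-12/5 = -8/9

[EBK]:[YCV] = -8/9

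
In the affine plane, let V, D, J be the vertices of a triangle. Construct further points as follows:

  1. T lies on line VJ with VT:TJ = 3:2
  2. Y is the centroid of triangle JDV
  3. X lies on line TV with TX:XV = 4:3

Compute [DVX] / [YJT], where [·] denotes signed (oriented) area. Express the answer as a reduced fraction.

Choose coordinates V = (0, 0), D = (1, 0), J = (0, 1).
1. T lies on line VJ with VT:TJ = 3:2 ⇒ T = (0, 3/5)
2. Y is the centroid of triangle JDV ⇒ Y = (1/3, 1/3)
3. X lies on line TV with TX:XV = 4:3 ⇒ X = (0, 9/35)
2·[DVX] = -9/35, 2·[YJT] = 2/15
[DVX]:[YJT] = -9/35:2/15 = -27/14

[DVX]:[YJT] = -27/14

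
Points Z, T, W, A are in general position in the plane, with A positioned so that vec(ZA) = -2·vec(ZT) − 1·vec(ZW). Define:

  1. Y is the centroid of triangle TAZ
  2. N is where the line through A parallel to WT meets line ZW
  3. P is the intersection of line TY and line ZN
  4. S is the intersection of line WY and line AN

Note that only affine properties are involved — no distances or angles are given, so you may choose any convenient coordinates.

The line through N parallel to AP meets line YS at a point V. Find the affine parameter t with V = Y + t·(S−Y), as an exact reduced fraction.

t = 335/203

Assign Z = (0, 0), T = (1, 0), W = (0, 1), A = (-2, -1) — the answer is frame-independent, so this choice is without loss of generality.
1. Y is the centroid of triangle TAZ ⇒ Y = (-1/3, -1/3)
2. N is where the line through A parallel to WT meets line ZW ⇒ N = (0, -3)
3. P is the intersection of line TY and line ZN ⇒ P = (0, -1/4)
4. S is the intersection of line WY and line AN ⇒ S = (-4/5, -11/5)
through N parallel to AP: direction (2, 3/4); meets YS at V = (-32/29, -99/29)
V = Y + t·(S−Y) with t = 335/203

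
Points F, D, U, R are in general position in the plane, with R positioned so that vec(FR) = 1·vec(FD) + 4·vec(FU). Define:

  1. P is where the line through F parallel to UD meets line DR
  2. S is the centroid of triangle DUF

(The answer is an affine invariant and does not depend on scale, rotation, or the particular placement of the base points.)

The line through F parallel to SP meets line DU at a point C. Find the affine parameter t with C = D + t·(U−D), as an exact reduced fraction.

t = 2

Choose coordinates F = (0, 0), D = (1, 0), U = (0, 1), R = (1, 4).
1. P is where the line through F parallel to UD meets line DR ⇒ P = (1, -1)
2. S is the centroid of triangle DUF ⇒ S = (1/3, 1/3)
through F parallel to SP: direction (2/3, -4/3); meets DU at C = (-1, 2)
C = D + t·(U−D) with t = 2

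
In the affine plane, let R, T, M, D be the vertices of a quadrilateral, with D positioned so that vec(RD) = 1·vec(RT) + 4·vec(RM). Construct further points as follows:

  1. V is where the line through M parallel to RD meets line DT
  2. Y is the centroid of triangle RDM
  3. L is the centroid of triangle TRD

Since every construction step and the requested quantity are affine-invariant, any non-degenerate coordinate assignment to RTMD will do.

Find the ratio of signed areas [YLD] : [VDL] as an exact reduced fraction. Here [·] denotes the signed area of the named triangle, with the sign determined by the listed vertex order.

Work in coordinates with R = (0, 0), T = (1, 0), M = (0, 1), D = (1, 4).
1. V is where the line through M parallel to RD meets line DT ⇒ V = (1, 5)
2. Y is the centroid of triangle RDM ⇒ Y = (1/3, 5/3)
3. L is the centroid of triangle TRD ⇒ L = (2/3, 4/3)
2·[YLD] = 1, 2·[VDL] = -1/3
[YLD]:[VDL] = 1:-1/3 = -3

[YLD]:[VDL] = -3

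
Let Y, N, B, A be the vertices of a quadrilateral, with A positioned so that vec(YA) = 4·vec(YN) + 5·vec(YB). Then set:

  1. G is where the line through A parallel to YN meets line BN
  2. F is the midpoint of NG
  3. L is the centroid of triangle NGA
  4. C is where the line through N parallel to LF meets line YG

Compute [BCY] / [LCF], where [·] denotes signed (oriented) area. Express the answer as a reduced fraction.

Work in coordinates with Y = (0, 0), N = (1, 0), B = (0, 1), A = (4, 5).
1. G is where the line through A parallel to YN meets line BN ⇒ G = (-4, 5)
2. F is the midpoint of NG ⇒ F = (-3/2, 5/2)
3. L is the centroid of triangle NGA ⇒ L = (1/3, 10/3)
4. C is where the line through N parallel to LF meets line YG ⇒ C = (4/15, -1/3)
2·[BCY] = -4/15, 2·[LCF] = -20/3
[BCY]:[LCF] = -4/15:-20/3 = 1/25

[BCY]:[LCF] = 1/25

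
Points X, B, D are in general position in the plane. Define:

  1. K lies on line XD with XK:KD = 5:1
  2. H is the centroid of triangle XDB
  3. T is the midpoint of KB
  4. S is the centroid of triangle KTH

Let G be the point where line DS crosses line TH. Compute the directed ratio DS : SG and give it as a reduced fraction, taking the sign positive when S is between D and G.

Choose coordinates X = (0, 0), B = (1, 0), D = (0, 1).
1. K lies on line XD with XK:KD = 5:1 ⇒ K = (0, 5/6)
2. H is the centroid of triangle XDB ⇒ H = (1/3, 1/3)
3. T is the midpoint of KB ⇒ T = (1/2, 5/12)
4. S is the centroid of triangle KTH ⇒ S = (5/18, 19/36)
line DS meets TH at G = (25/66, 47/132)
S = D + t·(G−D) with t = 11/15, so DS:SG = 11/15:4/15

DS:SG = 11/4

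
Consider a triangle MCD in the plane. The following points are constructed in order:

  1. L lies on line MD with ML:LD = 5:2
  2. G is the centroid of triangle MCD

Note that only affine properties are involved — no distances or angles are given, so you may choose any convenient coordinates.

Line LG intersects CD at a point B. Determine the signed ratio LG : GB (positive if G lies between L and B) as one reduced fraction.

LG:GB = -1/7

Work in coordinates with M = (0, 0), C = (1, 0), D = (0, 1).
1. L lies on line MD with ML:LD = 5:2 ⇒ L = (0, 5/7)
2. G is the centroid of triangle MCD ⇒ G = (1/3, 1/3)
line LG meets CD at B = (-2, 3)
G = L + t·(B−L) with t = -1/6, so LG:GB = -1/6:7/6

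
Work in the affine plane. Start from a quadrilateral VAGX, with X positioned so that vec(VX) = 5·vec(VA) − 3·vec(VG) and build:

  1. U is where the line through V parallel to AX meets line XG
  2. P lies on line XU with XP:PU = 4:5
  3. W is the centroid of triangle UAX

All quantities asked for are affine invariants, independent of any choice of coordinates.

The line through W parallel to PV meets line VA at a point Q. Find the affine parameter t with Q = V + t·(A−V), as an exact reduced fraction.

t = 4/15

Set V = (0, 0), A = (1, 0), G = (0, 1), X = (5, -3); any affine frame gives the same invariant.
1. U is where the line through V parallel to AX meets line XG ⇒ U = (20, -15)
2. P lies on line XU with XP:PU = 4:5 ⇒ P = (35/3, -25/3)
3. W is the centroid of triangle UAX ⇒ W = (26/3, -6)
through W parallel to PV: direction (-35/3, 25/3); meets VA at Q = (4/15, 0)
Q = V + t·(A−V) with t = 4/15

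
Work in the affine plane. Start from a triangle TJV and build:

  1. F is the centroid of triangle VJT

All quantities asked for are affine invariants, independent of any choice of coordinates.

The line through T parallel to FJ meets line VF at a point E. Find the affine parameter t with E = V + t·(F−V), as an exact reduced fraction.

t = 2

Set T = (0, 0), J = (1, 0), V = (0, 1); any affine frame gives the same invariant.
1. F is the centroid of triangle VJT ⇒ F = (1/3, 1/3)
through T parallel to FJ: direction (2/3, -1/3); meets VF at E = (2/3, -1/3)
E = V + t·(F−V) with t = 2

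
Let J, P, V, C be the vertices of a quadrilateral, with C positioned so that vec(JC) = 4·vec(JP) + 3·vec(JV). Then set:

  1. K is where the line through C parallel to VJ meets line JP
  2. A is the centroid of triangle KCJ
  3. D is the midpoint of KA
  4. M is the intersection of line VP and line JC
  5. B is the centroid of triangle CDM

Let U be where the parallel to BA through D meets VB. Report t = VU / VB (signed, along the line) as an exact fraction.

t = 16/13

Set J = (0, 0), P = (1, 0), V = (0, 1), C = (4, 3); any affine frame gives the same invariant.
1. K is where the line through C parallel to VJ meets line JP ⇒ K = (4, 0)
2. A is the centroid of triangle KCJ ⇒ A = (8/3, 1)
3. D is the midpoint of KA ⇒ D = (10/3, 1/2)
4. M is the intersection of line VP and line JC ⇒ M = (4/7, 3/7)
5. B is the centroid of triangle CDM ⇒ B = (166/63, 55/42)
through D parallel to BA: direction (2/63, -13/42); meets VB at U = (2656/819, 29/21)
U = V + t·(B−V) with t = 16/13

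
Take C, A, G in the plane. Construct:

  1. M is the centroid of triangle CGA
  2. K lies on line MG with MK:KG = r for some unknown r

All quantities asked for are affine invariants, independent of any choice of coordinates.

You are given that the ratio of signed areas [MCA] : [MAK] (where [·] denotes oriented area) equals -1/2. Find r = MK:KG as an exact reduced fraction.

Work in coordinates with C = (0, 0), A = (1, 0), G = (0, 1).
1. M is the centroid of triangle CGA ⇒ M = (1/3, 1/3)
2. With MK:KG = r, write λ = r/(r+1) so K = M + λ·(G−M); K is affine-linear in λ
Every point depending on K is an affine combination of K and λ-independent points, so each such coordinate is linear in λ; the λ² term in each signed area is a multiple of (G−M)×(G−M) = 0, so 2·[MCA] and 2·[MAK] are each linear in λ. Evaluating at λ=0 and λ=1:
  2·[MCA] = 1/3,   2·[MAK] = 1/3·λ
So [MCA]:[MAK] = (1/3) / (1/3·λ). Setting this equal to -1/2:
  1/3 = -1/2·(1/3·λ)  ⇒  λ = -2
Then r = λ/(1−λ) = (-2)/(3) = -2/3. Check: with r = -2/3, K = (1, -1) and [MCA]:[MAK] = -1/2 as required.

r = -2/3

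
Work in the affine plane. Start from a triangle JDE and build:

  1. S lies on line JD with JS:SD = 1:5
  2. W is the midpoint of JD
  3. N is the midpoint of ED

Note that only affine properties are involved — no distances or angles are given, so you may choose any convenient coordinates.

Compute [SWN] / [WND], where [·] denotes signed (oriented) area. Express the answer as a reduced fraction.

[SWN]:[WND] = -2/3

Set J = (0, 0), D = (1, 0), E = (0, 1); any affine frame gives the same invariant.
1. S lies on line JD with JS:SD = 1:5 ⇒ S = (1/6, 0)
2. W is the midpoint of JD ⇒ W = (1/2, 0)
3. N is the midpoint of ED ⇒ N = (1/2, 1/2)
2·[SWN] = 1/6, 2·[WND] = -1/4
[SWN]:[WND] = 1/6:-1/4 = -2/3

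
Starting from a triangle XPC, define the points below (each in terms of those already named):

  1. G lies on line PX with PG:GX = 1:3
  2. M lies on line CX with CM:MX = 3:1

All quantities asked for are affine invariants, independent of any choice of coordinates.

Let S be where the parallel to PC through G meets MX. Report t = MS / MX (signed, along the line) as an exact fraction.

t = -2

Set X = (0, 0), P = (1, 0), C = (0, 1); any affine frame gives the same invariant.
1. G lies on line PX with PG:GX = 1:3 ⇒ G = (3/4, 0)
2. M lies on line CX with CM:MX = 3:1 ⇒ M = (0, 1/4)
through G parallel to PC: direction (-1, 1); meets MX at S = (0, 3/4)
S = M + t·(X−M) with t = -2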